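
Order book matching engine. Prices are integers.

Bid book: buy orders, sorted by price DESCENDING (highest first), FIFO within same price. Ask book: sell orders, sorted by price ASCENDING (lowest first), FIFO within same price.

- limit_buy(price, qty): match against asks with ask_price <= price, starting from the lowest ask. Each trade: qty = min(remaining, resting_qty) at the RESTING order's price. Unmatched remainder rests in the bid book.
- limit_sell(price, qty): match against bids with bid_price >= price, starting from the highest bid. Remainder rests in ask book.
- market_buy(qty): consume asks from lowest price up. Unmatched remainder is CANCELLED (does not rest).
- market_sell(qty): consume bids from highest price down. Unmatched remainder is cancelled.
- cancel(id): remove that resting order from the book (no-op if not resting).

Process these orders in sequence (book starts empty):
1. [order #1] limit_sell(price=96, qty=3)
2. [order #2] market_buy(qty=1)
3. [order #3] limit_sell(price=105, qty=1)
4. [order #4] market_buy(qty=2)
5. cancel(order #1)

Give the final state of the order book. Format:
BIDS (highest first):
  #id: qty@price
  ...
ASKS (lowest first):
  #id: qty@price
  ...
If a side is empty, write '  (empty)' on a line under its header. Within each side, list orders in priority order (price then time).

Answer: BIDS (highest first):
  (empty)
ASKS (lowest first):
  #3: 1@105

Derivation:
After op 1 [order #1] limit_sell(price=96, qty=3): fills=none; bids=[-] asks=[#1:3@96]
After op 2 [order #2] market_buy(qty=1): fills=#2x#1:1@96; bids=[-] asks=[#1:2@96]
After op 3 [order #3] limit_sell(price=105, qty=1): fills=none; bids=[-] asks=[#1:2@96 #3:1@105]
After op 4 [order #4] market_buy(qty=2): fills=#4x#1:2@96; bids=[-] asks=[#3:1@105]
After op 5 cancel(order #1): fills=none; bids=[-] asks=[#3:1@105]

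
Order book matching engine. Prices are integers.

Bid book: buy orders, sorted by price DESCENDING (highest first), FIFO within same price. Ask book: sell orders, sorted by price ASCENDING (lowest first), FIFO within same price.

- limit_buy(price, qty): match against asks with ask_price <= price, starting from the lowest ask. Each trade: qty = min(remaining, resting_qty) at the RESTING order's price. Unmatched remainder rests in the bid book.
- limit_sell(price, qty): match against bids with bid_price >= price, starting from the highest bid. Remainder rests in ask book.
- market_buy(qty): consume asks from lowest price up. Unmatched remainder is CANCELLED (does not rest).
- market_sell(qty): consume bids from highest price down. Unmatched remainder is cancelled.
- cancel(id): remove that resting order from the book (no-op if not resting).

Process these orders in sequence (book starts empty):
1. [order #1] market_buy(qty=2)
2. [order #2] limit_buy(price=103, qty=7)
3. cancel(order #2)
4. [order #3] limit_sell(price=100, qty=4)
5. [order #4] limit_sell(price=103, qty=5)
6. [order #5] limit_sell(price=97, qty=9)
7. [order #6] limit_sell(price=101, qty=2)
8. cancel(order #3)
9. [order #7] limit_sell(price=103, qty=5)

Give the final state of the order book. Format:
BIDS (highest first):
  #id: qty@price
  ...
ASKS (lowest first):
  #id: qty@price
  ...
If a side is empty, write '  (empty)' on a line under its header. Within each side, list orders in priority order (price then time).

Answer: BIDS (highest first):
  (empty)
ASKS (lowest first):
  #5: 9@97
  #6: 2@101
  #4: 5@103
  #7: 5@103

Derivation:
After op 1 [order #1] market_buy(qty=2): fills=none; bids=[-] asks=[-]
After op 2 [order #2] limit_buy(price=103, qty=7): fills=none; bids=[#2:7@103] asks=[-]
After op 3 cancel(order #2): fills=none; bids=[-] asks=[-]
After op 4 [order #3] limit_sell(price=100, qty=4): fills=none; bids=[-] asks=[#3:4@100]
After op 5 [order #4] limit_sell(price=103, qty=5): fills=none; bids=[-] asks=[#3:4@100 #4:5@103]
After op 6 [order #5] limit_sell(price=97, qty=9): fills=none; bids=[-] asks=[#5:9@97 #3:4@100 #4:5@103]
After op 7 [order #6] limit_sell(price=101, qty=2): fills=none; bids=[-] asks=[#5:9@97 #3:4@100 #6:2@101 #4:5@103]
After op 8 cancel(order #3): fills=none; bids=[-] asks=[#5:9@97 #6:2@101 #4:5@103]
After op 9 [order #7] limit_sell(price=103, qty=5): fills=none; bids=[-] asks=[#5:9@97 #6:2@101 #4:5@103 #7:5@103]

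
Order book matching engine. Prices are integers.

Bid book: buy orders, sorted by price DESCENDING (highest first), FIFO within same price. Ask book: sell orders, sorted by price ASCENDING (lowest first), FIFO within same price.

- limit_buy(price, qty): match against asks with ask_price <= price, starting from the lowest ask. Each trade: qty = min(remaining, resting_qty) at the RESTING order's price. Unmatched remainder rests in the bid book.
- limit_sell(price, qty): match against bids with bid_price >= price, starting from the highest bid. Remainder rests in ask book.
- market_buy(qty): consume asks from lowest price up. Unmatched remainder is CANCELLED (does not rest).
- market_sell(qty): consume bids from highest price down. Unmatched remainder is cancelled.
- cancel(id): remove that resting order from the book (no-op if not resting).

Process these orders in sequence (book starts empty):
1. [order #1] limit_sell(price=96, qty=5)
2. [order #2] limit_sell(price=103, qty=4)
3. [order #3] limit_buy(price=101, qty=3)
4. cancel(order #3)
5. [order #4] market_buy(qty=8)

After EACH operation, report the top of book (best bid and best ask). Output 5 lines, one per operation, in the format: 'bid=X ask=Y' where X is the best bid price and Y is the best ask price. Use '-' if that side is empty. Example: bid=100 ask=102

Answer: bid=- ask=96
bid=- ask=96
bid=- ask=96
bid=- ask=96
bid=- ask=-

Derivation:
After op 1 [order #1] limit_sell(price=96, qty=5): fills=none; bids=[-] asks=[#1:5@96]
After op 2 [order #2] limit_sell(price=103, qty=4): fills=none; bids=[-] asks=[#1:5@96 #2:4@103]
After op 3 [order #3] limit_buy(price=101, qty=3): fills=#3x#1:3@96; bids=[-] asks=[#1:2@96 #2:4@103]
After op 4 cancel(order #3): fills=none; bids=[-] asks=[#1:2@96 #2:4@103]
After op 5 [order #4] market_buy(qty=8): fills=#4x#1:2@96 #4x#2:4@103; bids=[-] asks=[-]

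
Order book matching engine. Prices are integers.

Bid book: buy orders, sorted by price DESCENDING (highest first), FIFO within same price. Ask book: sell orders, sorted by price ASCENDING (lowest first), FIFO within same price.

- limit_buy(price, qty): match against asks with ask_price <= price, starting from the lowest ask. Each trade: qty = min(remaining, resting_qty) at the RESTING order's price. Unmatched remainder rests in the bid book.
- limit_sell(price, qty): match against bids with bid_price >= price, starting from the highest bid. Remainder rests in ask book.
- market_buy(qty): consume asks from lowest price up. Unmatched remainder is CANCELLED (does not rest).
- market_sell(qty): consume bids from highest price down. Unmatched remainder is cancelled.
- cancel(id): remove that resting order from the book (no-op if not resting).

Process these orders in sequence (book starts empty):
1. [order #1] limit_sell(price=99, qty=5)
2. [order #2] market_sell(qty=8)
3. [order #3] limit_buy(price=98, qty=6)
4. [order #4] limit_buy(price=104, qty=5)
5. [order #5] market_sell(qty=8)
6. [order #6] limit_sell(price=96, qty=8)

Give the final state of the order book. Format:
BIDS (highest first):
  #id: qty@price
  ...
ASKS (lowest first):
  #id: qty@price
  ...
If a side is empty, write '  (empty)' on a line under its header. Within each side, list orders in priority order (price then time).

Answer: BIDS (highest first):
  (empty)
ASKS (lowest first):
  #6: 8@96

Derivation:
After op 1 [order #1] limit_sell(price=99, qty=5): fills=none; bids=[-] asks=[#1:5@99]
After op 2 [order #2] market_sell(qty=8): fills=none; bids=[-] asks=[#1:5@99]
After op 3 [order #3] limit_buy(price=98, qty=6): fills=none; bids=[#3:6@98] asks=[#1:5@99]
After op 4 [order #4] limit_buy(price=104, qty=5): fills=#4x#1:5@99; bids=[#3:6@98] asks=[-]
After op 5 [order #5] market_sell(qty=8): fills=#3x#5:6@98; bids=[-] asks=[-]
After op 6 [order #6] limit_sell(price=96, qty=8): fills=none; bids=[-] asks=[#6:8@96]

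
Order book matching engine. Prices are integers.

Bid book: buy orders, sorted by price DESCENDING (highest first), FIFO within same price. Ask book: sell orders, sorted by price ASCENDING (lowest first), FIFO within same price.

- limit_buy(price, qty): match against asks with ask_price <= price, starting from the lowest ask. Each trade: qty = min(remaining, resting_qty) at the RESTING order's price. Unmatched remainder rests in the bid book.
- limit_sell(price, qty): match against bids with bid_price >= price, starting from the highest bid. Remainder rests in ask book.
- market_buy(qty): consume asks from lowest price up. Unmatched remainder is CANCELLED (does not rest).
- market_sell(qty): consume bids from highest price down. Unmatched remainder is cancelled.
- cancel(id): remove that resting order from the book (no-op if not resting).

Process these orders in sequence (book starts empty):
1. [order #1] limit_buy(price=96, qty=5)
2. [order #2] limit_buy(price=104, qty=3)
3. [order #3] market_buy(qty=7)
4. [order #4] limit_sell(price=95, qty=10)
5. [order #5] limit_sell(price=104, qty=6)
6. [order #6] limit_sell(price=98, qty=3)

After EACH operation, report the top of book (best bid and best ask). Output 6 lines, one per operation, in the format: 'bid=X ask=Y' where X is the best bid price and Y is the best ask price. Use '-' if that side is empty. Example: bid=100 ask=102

After op 1 [order #1] limit_buy(price=96, qty=5): fills=none; bids=[#1:5@96] asks=[-]
After op 2 [order #2] limit_buy(price=104, qty=3): fills=none; bids=[#2:3@104 #1:5@96] asks=[-]
After op 3 [order #3] market_buy(qty=7): fills=none; bids=[#2:3@104 #1:5@96] asks=[-]
After op 4 [order #4] limit_sell(price=95, qty=10): fills=#2x#4:3@104 #1x#4:5@96; bids=[-] asks=[#4:2@95]
After op 5 [order #5] limit_sell(price=104, qty=6): fills=none; bids=[-] asks=[#4:2@95 #5:6@104]
After op 6 [order #6] limit_sell(price=98, qty=3): fills=none; bids=[-] asks=[#4:2@95 #6:3@98 #5:6@104]

Answer: bid=96 ask=-
bid=104 ask=-
bid=104 ask=-
bid=- ask=95
bid=- ask=95
bid=- ask=95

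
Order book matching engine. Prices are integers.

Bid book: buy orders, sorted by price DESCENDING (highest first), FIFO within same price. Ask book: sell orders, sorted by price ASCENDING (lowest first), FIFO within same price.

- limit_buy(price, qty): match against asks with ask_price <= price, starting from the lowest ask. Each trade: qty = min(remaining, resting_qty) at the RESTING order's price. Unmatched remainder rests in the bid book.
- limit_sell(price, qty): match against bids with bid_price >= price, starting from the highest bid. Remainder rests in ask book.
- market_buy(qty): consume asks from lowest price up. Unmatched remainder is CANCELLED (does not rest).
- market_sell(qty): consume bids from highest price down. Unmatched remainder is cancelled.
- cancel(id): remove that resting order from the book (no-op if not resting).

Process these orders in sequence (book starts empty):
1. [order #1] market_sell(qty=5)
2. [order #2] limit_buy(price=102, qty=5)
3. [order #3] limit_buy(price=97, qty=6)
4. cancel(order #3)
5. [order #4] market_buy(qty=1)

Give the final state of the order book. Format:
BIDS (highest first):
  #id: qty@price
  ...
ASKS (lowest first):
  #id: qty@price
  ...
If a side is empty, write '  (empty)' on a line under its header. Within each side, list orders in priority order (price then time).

After op 1 [order #1] market_sell(qty=5): fills=none; bids=[-] asks=[-]
After op 2 [order #2] limit_buy(price=102, qty=5): fills=none; bids=[#2:5@102] asks=[-]
After op 3 [order #3] limit_buy(price=97, qty=6): fills=none; bids=[#2:5@102 #3:6@97] asks=[-]
After op 4 cancel(order #3): fills=none; bids=[#2:5@102] asks=[-]
After op 5 [order #4] market_buy(qty=1): fills=none; bids=[#2:5@102] asks=[-]

Answer: BIDS (highest first):
  #2: 5@102
ASKS (lowest first):
  (empty)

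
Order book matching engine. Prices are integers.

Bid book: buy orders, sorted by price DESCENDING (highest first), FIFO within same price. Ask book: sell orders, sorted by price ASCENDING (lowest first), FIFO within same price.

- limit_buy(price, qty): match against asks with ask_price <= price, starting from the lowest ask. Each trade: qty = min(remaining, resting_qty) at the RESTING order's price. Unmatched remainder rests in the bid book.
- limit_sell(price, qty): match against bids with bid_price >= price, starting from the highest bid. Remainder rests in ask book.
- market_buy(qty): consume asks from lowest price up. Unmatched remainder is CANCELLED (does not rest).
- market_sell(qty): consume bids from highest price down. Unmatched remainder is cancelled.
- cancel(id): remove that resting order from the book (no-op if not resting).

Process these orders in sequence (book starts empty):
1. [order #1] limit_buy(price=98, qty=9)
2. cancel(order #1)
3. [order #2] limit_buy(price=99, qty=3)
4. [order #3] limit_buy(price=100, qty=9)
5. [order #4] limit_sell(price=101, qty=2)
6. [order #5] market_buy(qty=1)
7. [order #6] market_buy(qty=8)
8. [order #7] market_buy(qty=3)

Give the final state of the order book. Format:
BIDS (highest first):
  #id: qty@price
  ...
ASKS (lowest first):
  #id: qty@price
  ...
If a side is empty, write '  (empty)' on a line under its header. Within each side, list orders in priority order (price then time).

After op 1 [order #1] limit_buy(price=98, qty=9): fills=none; bids=[#1:9@98] asks=[-]
After op 2 cancel(order #1): fills=none; bids=[-] asks=[-]
After op 3 [order #2] limit_buy(price=99, qty=3): fills=none; bids=[#2:3@99] asks=[-]
After op 4 [order #3] limit_buy(price=100, qty=9): fills=none; bids=[#3:9@100 #2:3@99] asks=[-]
After op 5 [order #4] limit_sell(price=101, qty=2): fills=none; bids=[#3:9@100 #2:3@99] asks=[#4:2@101]
After op 6 [order #5] market_buy(qty=1): fills=#5x#4:1@101; bids=[#3:9@100 #2:3@99] asks=[#4:1@101]
After op 7 [order #6] market_buy(qty=8): fills=#6x#4:1@101; bids=[#3:9@100 #2:3@99] asks=[-]
After op 8 [order #7] market_buy(qty=3): fills=none; bids=[#3:9@100 #2:3@99] asks=[-]

Answer: BIDS (highest first):
  #3: 9@100
  #2: 3@99
ASKS (lowest first):
  (empty)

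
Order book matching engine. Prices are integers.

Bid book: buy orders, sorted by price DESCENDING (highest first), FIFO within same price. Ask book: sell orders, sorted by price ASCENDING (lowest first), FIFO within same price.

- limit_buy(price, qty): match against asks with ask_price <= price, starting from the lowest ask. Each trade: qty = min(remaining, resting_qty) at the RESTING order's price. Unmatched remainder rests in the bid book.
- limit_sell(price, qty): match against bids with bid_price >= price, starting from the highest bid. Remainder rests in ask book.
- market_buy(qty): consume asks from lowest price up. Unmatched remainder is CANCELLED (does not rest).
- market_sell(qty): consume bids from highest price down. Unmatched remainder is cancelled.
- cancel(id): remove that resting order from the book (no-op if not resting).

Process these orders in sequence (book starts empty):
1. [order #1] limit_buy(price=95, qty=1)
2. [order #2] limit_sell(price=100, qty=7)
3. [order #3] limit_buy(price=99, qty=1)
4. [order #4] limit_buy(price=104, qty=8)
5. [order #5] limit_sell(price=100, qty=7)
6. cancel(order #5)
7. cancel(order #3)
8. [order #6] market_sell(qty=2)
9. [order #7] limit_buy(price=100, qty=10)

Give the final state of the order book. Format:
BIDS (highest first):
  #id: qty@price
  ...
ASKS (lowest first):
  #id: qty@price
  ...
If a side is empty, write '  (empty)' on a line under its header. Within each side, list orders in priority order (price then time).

After op 1 [order #1] limit_buy(price=95, qty=1): fills=none; bids=[#1:1@95] asks=[-]
After op 2 [order #2] limit_sell(price=100, qty=7): fills=none; bids=[#1:1@95] asks=[#2:7@100]
After op 3 [order #3] limit_buy(price=99, qty=1): fills=none; bids=[#3:1@99 #1:1@95] asks=[#2:7@100]
After op 4 [order #4] limit_buy(price=104, qty=8): fills=#4x#2:7@100; bids=[#4:1@104 #3:1@99 #1:1@95] asks=[-]
After op 5 [order #5] limit_sell(price=100, qty=7): fills=#4x#5:1@104; bids=[#3:1@99 #1:1@95] asks=[#5:6@100]
After op 6 cancel(order #5): fills=none; bids=[#3:1@99 #1:1@95] asks=[-]
After op 7 cancel(order #3): fills=none; bids=[#1:1@95] asks=[-]
After op 8 [order #6] market_sell(qty=2): fills=#1x#6:1@95; bids=[-] asks=[-]
After op 9 [order #7] limit_buy(price=100, qty=10): fills=none; bids=[#7:10@100] asks=[-]

Answer: BIDS (highest first):
  #7: 10@100
ASKS (lowest first):
  (empty)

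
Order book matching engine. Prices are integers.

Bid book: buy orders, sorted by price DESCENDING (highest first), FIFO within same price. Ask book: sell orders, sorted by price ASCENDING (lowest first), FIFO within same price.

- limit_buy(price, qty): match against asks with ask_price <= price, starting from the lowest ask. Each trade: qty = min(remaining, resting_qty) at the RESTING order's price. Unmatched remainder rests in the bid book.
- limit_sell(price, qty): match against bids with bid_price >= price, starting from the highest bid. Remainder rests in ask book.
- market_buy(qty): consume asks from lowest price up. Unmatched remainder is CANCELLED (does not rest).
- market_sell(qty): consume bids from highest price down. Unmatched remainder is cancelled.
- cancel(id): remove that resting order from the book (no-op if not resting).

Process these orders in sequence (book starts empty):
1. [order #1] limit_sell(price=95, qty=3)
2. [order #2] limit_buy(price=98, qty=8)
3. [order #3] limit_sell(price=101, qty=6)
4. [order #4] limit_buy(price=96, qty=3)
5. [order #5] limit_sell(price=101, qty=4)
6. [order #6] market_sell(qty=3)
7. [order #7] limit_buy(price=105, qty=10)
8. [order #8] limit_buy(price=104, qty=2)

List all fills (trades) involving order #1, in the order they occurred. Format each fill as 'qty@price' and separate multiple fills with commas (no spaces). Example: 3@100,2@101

Answer: 3@95

Derivation:
After op 1 [order #1] limit_sell(price=95, qty=3): fills=none; bids=[-] asks=[#1:3@95]
After op 2 [order #2] limit_buy(price=98, qty=8): fills=#2x#1:3@95; bids=[#2:5@98] asks=[-]
After op 3 [order #3] limit_sell(price=101, qty=6): fills=none; bids=[#2:5@98] asks=[#3:6@101]
After op 4 [order #4] limit_buy(price=96, qty=3): fills=none; bids=[#2:5@98 #4:3@96] asks=[#3:6@101]
After op 5 [order #5] limit_sell(price=101, qty=4): fills=none; bids=[#2:5@98 #4:3@96] asks=[#3:6@101 #5:4@101]
After op 6 [order #6] market_sell(qty=3): fills=#2x#6:3@98; bids=[#2:2@98 #4:3@96] asks=[#3:6@101 #5:4@101]
After op 7 [order #7] limit_buy(price=105, qty=10): fills=#7x#3:6@101 #7x#5:4@101; bids=[#2:2@98 #4:3@96] asks=[-]
After op 8 [order #8] limit_buy(price=104, qty=2): fills=none; bids=[#8:2@104 #2:2@98 #4:3@96] asks=[-]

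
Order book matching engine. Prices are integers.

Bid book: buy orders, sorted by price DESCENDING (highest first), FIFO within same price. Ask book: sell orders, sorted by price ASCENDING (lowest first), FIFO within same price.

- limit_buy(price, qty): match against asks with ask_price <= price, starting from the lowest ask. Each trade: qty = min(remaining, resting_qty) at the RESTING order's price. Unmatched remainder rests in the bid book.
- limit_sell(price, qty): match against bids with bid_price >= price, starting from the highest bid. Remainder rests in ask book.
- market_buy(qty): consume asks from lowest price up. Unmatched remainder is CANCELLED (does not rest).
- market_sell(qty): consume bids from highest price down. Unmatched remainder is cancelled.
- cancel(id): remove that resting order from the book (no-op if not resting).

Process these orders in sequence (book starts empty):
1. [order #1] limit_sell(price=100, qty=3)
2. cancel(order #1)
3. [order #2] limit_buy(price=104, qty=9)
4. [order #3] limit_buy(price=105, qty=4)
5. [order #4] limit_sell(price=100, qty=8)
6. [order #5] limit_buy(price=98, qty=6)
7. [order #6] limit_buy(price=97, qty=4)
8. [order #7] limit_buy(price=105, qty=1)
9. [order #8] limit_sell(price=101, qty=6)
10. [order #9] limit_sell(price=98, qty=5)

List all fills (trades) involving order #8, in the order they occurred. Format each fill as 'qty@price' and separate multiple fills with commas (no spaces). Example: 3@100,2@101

After op 1 [order #1] limit_sell(price=100, qty=3): fills=none; bids=[-] asks=[#1:3@100]
After op 2 cancel(order #1): fills=none; bids=[-] asks=[-]
After op 3 [order #2] limit_buy(price=104, qty=9): fills=none; bids=[#2:9@104] asks=[-]
After op 4 [order #3] limit_buy(price=105, qty=4): fills=none; bids=[#3:4@105 #2:9@104] asks=[-]
After op 5 [order #4] limit_sell(price=100, qty=8): fills=#3x#4:4@105 #2x#4:4@104; bids=[#2:5@104] asks=[-]
After op 6 [order #5] limit_buy(price=98, qty=6): fills=none; bids=[#2:5@104 #5:6@98] asks=[-]
After op 7 [order #6] limit_buy(price=97, qty=4): fills=none; bids=[#2:5@104 #5:6@98 #6:4@97] asks=[-]
After op 8 [order #7] limit_buy(price=105, qty=1): fills=none; bids=[#7:1@105 #2:5@104 #5:6@98 #6:4@97] asks=[-]
After op 9 [order #8] limit_sell(price=101, qty=6): fills=#7x#8:1@105 #2x#8:5@104; bids=[#5:6@98 #6:4@97] asks=[-]
After op 10 [order #9] limit_sell(price=98, qty=5): fills=#5x#9:5@98; bids=[#5:1@98 #6:4@97] asks=[-]

Answer: 1@105,5@104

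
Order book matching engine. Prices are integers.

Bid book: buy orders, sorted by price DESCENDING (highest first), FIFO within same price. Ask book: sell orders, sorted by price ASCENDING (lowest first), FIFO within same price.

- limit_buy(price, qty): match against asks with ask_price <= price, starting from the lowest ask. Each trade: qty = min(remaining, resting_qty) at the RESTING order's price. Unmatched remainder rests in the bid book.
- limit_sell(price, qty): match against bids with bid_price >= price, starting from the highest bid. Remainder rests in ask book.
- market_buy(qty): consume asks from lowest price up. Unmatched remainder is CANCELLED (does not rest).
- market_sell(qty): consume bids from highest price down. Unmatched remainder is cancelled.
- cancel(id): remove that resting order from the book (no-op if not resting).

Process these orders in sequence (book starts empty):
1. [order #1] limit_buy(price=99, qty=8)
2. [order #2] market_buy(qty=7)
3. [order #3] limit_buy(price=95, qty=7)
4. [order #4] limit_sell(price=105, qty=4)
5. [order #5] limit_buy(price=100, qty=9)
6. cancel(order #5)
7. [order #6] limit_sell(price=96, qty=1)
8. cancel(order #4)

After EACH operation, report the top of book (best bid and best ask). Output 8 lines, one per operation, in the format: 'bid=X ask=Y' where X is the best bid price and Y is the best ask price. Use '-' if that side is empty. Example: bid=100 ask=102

After op 1 [order #1] limit_buy(price=99, qty=8): fills=none; bids=[#1:8@99] asks=[-]
After op 2 [order #2] market_buy(qty=7): fills=none; bids=[#1:8@99] asks=[-]
After op 3 [order #3] limit_buy(price=95, qty=7): fills=none; bids=[#1:8@99 #3:7@95] asks=[-]
After op 4 [order #4] limit_sell(price=105, qty=4): fills=none; bids=[#1:8@99 #3:7@95] asks=[#4:4@105]
After op 5 [order #5] limit_buy(price=100, qty=9): fills=none; bids=[#5:9@100 #1:8@99 #3:7@95] asks=[#4:4@105]
After op 6 cancel(order #5): fills=none; bids=[#1:8@99 #3:7@95] asks=[#4:4@105]
After op 7 [order #6] limit_sell(price=96, qty=1): fills=#1x#6:1@99; bids=[#1:7@99 #3:7@95] asks=[#4:4@105]
After op 8 cancel(order #4): fills=none; bids=[#1:7@99 #3:7@95] asks=[-]

Answer: bid=99 ask=-
bid=99 ask=-
bid=99 ask=-
bid=99 ask=105
bid=100 ask=105
bid=99 ask=105
bid=99 ask=105
bid=99 ask=-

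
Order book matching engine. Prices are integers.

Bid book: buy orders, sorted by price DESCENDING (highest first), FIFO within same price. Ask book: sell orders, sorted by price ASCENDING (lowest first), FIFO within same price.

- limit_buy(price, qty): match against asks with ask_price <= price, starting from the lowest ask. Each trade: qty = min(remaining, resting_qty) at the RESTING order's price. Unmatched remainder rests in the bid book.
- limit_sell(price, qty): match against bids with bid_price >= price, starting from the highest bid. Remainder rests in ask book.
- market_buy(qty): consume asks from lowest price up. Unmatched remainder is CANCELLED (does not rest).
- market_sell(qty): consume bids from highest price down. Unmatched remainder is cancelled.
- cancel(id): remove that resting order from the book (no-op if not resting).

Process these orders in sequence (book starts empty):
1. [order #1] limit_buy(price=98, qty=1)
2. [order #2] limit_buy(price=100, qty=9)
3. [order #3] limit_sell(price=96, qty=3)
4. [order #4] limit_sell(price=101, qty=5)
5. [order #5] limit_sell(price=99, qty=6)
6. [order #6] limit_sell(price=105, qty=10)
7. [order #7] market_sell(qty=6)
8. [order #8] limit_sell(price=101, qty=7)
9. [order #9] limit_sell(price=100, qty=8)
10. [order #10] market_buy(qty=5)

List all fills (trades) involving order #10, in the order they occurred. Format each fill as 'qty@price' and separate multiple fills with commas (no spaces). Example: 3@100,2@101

After op 1 [order #1] limit_buy(price=98, qty=1): fills=none; bids=[#1:1@98] asks=[-]
After op 2 [order #2] limit_buy(price=100, qty=9): fills=none; bids=[#2:9@100 #1:1@98] asks=[-]
After op 3 [order #3] limit_sell(price=96, qty=3): fills=#2x#3:3@100; bids=[#2:6@100 #1:1@98] asks=[-]
After op 4 [order #4] limit_sell(price=101, qty=5): fills=none; bids=[#2:6@100 #1:1@98] asks=[#4:5@101]
After op 5 [order #5] limit_sell(price=99, qty=6): fills=#2x#5:6@100; bids=[#1:1@98] asks=[#4:5@101]
After op 6 [order #6] limit_sell(price=105, qty=10): fills=none; bids=[#1:1@98] asks=[#4:5@101 #6:10@105]
After op 7 [order #7] market_sell(qty=6): fills=#1x#7:1@98; bids=[-] asks=[#4:5@101 #6:10@105]
After op 8 [order #8] limit_sell(price=101, qty=7): fills=none; bids=[-] asks=[#4:5@101 #8:7@101 #6:10@105]
After op 9 [order #9] limit_sell(price=100, qty=8): fills=none; bids=[-] asks=[#9:8@100 #4:5@101 #8:7@101 #6:10@105]
After op 10 [order #10] market_buy(qty=5): fills=#10x#9:5@100; bids=[-] asks=[#9:3@100 #4:5@101 #8:7@101 #6:10@105]

Answer: 5@100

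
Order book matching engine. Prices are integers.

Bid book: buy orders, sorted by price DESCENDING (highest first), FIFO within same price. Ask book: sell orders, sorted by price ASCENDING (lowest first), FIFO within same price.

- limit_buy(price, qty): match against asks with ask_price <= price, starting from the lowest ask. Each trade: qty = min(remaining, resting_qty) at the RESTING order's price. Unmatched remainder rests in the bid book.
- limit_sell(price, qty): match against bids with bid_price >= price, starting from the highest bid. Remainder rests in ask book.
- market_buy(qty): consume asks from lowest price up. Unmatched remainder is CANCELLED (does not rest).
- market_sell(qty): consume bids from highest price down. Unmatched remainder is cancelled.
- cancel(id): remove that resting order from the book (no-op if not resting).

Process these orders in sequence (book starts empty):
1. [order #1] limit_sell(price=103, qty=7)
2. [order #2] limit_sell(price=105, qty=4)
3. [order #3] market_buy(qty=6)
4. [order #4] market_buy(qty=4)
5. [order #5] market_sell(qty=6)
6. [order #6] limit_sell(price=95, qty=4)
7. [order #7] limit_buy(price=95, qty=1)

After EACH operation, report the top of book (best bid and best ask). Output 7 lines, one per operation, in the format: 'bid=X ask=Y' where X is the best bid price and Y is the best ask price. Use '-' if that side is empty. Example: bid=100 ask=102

After op 1 [order #1] limit_sell(price=103, qty=7): fills=none; bids=[-] asks=[#1:7@103]
After op 2 [order #2] limit_sell(price=105, qty=4): fills=none; bids=[-] asks=[#1:7@103 #2:4@105]
After op 3 [order #3] market_buy(qty=6): fills=#3x#1:6@103; bids=[-] asks=[#1:1@103 #2:4@105]
After op 4 [order #4] market_buy(qty=4): fills=#4x#1:1@103 #4x#2:3@105; bids=[-] asks=[#2:1@105]
After op 5 [order #5] market_sell(qty=6): fills=none; bids=[-] asks=[#2:1@105]
After op 6 [order #6] limit_sell(price=95, qty=4): fills=none; bids=[-] asks=[#6:4@95 #2:1@105]
After op 7 [order #7] limit_buy(price=95, qty=1): fills=#7x#6:1@95; bids=[-] asks=[#6:3@95 #2:1@105]

Answer: bid=- ask=103
bid=- ask=103
bid=- ask=103
bid=- ask=105
bid=- ask=105
bid=- ask=95
bid=- ask=95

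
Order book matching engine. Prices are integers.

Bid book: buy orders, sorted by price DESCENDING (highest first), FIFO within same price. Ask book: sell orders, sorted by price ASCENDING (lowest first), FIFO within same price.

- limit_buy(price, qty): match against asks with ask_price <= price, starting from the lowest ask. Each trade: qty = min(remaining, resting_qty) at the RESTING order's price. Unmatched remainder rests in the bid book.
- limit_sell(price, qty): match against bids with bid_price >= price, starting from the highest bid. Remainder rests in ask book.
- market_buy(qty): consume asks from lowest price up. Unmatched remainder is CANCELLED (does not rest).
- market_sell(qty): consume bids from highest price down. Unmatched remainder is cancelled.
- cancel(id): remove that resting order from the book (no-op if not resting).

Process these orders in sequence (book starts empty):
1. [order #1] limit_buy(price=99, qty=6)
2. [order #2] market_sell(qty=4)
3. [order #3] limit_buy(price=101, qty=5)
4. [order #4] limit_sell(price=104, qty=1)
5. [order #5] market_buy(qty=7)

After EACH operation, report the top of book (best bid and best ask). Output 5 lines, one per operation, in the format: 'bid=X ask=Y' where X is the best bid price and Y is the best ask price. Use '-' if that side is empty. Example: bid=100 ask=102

Answer: bid=99 ask=-
bid=99 ask=-
bid=101 ask=-
bid=101 ask=104
bid=101 ask=-

Derivation:
After op 1 [order #1] limit_buy(price=99, qty=6): fills=none; bids=[#1:6@99] asks=[-]
After op 2 [order #2] market_sell(qty=4): fills=#1x#2:4@99; bids=[#1:2@99] asks=[-]
After op 3 [order #3] limit_buy(price=101, qty=5): fills=none; bids=[#3:5@101 #1:2@99] asks=[-]
After op 4 [order #4] limit_sell(price=104, qty=1): fills=none; bids=[#3:5@101 #1:2@99] asks=[#4:1@104]
After op 5 [order #5] market_buy(qty=7): fills=#5x#4:1@104; bids=[#3:5@101 #1:2@99] asks=[-]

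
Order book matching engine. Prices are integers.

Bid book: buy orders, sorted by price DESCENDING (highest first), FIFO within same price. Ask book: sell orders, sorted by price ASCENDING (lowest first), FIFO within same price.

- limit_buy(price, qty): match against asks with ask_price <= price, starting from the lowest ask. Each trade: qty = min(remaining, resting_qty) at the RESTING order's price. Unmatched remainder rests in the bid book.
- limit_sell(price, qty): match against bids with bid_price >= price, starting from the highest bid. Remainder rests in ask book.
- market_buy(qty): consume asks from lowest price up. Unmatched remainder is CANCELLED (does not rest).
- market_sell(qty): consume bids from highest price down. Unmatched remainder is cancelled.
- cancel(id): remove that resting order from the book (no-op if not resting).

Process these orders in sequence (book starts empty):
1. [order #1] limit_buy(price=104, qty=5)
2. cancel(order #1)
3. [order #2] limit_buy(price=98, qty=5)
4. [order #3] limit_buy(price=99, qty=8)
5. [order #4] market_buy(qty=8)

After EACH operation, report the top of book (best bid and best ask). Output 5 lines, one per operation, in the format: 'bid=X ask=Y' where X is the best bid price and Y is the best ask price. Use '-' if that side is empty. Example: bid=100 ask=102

Answer: bid=104 ask=-
bid=- ask=-
bid=98 ask=-
bid=99 ask=-
bid=99 ask=-

Derivation:
After op 1 [order #1] limit_buy(price=104, qty=5): fills=none; bids=[#1:5@104] asks=[-]
After op 2 cancel(order #1): fills=none; bids=[-] asks=[-]
After op 3 [order #2] limit_buy(price=98, qty=5): fills=none; bids=[#2:5@98] asks=[-]
After op 4 [order #3] limit_buy(price=99, qty=8): fills=none; bids=[#3:8@99 #2:5@98] asks=[-]
After op 5 [order #4] market_buy(qty=8): fills=none; bids=[#3:8@99 #2:5@98] asks=[-]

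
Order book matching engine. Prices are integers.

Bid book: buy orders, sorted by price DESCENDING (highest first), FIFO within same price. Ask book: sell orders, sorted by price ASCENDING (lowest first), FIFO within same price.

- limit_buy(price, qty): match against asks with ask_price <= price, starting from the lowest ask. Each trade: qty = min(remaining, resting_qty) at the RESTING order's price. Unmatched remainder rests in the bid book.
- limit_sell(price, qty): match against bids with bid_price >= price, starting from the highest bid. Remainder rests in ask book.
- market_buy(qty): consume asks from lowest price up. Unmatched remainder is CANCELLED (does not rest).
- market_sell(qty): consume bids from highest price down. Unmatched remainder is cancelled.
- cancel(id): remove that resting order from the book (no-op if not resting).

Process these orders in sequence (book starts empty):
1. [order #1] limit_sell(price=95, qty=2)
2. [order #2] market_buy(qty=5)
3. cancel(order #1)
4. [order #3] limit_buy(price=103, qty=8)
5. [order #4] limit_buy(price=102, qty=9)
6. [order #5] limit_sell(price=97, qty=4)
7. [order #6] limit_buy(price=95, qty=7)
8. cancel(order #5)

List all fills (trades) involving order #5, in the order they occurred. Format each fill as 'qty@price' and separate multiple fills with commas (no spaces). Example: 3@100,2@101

Answer: 4@103

Derivation:
After op 1 [order #1] limit_sell(price=95, qty=2): fills=none; bids=[-] asks=[#1:2@95]
After op 2 [order #2] market_buy(qty=5): fills=#2x#1:2@95; bids=[-] asks=[-]
After op 3 cancel(order #1): fills=none; bids=[-] asks=[-]
After op 4 [order #3] limit_buy(price=103, qty=8): fills=none; bids=[#3:8@103] asks=[-]
After op 5 [order #4] limit_buy(price=102, qty=9): fills=none; bids=[#3:8@103 #4:9@102] asks=[-]
After op 6 [order #5] limit_sell(price=97, qty=4): fills=#3x#5:4@103; bids=[#3:4@103 #4:9@102] asks=[-]
After op 7 [order #6] limit_buy(price=95, qty=7): fills=none; bids=[#3:4@103 #4:9@102 #6:7@95] asks=[-]
After op 8 cancel(order #5): fills=none; bids=[#3:4@103 #4:9@102 #6:7@95] asks=[-]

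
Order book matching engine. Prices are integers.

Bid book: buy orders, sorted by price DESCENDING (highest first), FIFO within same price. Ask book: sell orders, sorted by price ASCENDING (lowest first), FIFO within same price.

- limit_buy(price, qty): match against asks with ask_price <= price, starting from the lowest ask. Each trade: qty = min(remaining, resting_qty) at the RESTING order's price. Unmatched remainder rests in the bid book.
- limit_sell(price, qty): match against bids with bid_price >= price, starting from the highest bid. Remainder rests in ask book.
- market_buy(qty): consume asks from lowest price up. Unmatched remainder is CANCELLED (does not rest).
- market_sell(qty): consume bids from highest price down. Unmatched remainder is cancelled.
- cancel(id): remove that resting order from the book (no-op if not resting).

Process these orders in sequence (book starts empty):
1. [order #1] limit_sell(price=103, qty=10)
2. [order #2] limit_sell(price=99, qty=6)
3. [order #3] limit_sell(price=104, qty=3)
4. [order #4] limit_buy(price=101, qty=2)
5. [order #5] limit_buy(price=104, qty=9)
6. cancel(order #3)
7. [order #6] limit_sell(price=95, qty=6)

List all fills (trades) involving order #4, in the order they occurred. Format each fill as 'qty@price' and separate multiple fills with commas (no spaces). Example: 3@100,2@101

After op 1 [order #1] limit_sell(price=103, qty=10): fills=none; bids=[-] asks=[#1:10@103]
After op 2 [order #2] limit_sell(price=99, qty=6): fills=none; bids=[-] asks=[#2:6@99 #1:10@103]
After op 3 [order #3] limit_sell(price=104, qty=3): fills=none; bids=[-] asks=[#2:6@99 #1:10@103 #3:3@104]
After op 4 [order #4] limit_buy(price=101, qty=2): fills=#4x#2:2@99; bids=[-] asks=[#2:4@99 #1:10@103 #3:3@104]
After op 5 [order #5] limit_buy(price=104, qty=9): fills=#5x#2:4@99 #5x#1:5@103; bids=[-] asks=[#1:5@103 #3:3@104]
After op 6 cancel(order #3): fills=none; bids=[-] asks=[#1:5@103]
After op 7 [order #6] limit_sell(price=95, qty=6): fills=none; bids=[-] asks=[#6:6@95 #1:5@103]

Answer: 2@99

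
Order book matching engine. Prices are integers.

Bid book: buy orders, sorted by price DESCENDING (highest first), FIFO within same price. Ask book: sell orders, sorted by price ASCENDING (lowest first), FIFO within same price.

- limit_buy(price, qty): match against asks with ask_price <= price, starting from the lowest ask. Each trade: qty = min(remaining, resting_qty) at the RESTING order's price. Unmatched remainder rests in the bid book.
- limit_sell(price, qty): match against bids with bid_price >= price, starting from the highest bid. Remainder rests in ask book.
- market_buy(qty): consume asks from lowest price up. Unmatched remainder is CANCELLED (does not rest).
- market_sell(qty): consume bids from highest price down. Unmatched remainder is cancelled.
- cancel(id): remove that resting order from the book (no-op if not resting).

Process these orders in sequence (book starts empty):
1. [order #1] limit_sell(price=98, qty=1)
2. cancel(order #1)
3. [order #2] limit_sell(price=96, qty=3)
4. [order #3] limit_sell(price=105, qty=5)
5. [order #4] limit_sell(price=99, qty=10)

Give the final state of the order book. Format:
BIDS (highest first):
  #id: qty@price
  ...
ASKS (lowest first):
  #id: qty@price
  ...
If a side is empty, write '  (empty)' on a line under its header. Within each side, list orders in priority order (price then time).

Answer: BIDS (highest first):
  (empty)
ASKS (lowest first):
  #2: 3@96
  #4: 10@99
  #3: 5@105

Derivation:
After op 1 [order #1] limit_sell(price=98, qty=1): fills=none; bids=[-] asks=[#1:1@98]
After op 2 cancel(order #1): fills=none; bids=[-] asks=[-]
After op 3 [order #2] limit_sell(price=96, qty=3): fills=none; bids=[-] asks=[#2:3@96]
After op 4 [order #3] limit_sell(price=105, qty=5): fills=none; bids=[-] asks=[#2:3@96 #3:5@105]
After op 5 [order #4] limit_sell(price=99, qty=10): fills=none; bids=[-] asks=[#2:3@96 #4:10@99 #3:5@105]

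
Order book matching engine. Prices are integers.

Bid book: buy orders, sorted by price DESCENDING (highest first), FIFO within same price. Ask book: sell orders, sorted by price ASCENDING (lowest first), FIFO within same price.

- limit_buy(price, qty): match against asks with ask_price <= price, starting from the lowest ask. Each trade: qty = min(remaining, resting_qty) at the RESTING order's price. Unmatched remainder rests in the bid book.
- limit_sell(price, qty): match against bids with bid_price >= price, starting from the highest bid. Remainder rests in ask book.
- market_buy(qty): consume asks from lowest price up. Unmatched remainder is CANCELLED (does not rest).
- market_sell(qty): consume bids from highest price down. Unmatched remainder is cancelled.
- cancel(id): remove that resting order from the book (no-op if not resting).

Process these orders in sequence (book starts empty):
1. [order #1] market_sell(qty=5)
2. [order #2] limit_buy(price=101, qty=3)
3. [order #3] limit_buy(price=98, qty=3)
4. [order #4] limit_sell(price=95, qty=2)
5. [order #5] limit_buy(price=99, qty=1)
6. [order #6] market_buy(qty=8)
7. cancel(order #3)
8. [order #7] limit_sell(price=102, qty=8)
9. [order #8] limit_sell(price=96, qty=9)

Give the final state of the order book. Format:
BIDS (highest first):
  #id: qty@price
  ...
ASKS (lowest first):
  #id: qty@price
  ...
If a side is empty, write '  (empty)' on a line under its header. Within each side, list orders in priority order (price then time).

Answer: BIDS (highest first):
  (empty)
ASKS (lowest first):
  #8: 7@96
  #7: 8@102

Derivation:
After op 1 [order #1] market_sell(qty=5): fills=none; bids=[-] asks=[-]
After op 2 [order #2] limit_buy(price=101, qty=3): fills=none; bids=[#2:3@101] asks=[-]
After op 3 [order #3] limit_buy(price=98, qty=3): fills=none; bids=[#2:3@101 #3:3@98] asks=[-]
After op 4 [order #4] limit_sell(price=95, qty=2): fills=#2x#4:2@101; bids=[#2:1@101 #3:3@98] asks=[-]
After op 5 [order #5] limit_buy(price=99, qty=1): fills=none; bids=[#2:1@101 #5:1@99 #3:3@98] asks=[-]
After op 6 [order #6] market_buy(qty=8): fills=none; bids=[#2:1@101 #5:1@99 #3:3@98] asks=[-]
After op 7 cancel(order #3): fills=none; bids=[#2:1@101 #5:1@99] asks=[-]
After op 8 [order #7] limit_sell(price=102, qty=8): fills=none; bids=[#2:1@101 #5:1@99] asks=[#7:8@102]
After op 9 [order #8] limit_sell(price=96, qty=9): fills=#2x#8:1@101 #5x#8:1@99; bids=[-] asks=[#8:7@96 #7:8@102]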